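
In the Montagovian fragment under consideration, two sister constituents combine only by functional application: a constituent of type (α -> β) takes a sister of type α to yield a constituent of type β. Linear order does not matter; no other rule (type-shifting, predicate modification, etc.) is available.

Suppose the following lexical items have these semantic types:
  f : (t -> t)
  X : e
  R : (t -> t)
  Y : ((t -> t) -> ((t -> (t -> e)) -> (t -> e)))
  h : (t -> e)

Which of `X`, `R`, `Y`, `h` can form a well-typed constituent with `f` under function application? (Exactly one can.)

Y

X : e — does not combine with f.
R : (t -> t) — does not combine with f.
Y — combines: Y : ((t -> t) -> ((t -> (t -> e)) -> (t -> e))) takes f : (t -> t) as argument, giving ((t -> (t -> e)) -> (t -> e)).
h : (t -> e) — does not combine with f.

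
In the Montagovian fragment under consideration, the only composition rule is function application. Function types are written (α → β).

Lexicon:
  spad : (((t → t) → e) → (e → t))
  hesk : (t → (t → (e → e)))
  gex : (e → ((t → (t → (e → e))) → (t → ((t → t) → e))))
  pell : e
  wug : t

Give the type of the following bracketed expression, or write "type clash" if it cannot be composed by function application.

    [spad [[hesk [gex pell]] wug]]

[gex pell]: gex is (e → ((t → (t → (e → e))) → (t → ((t → t) → e)))), pell is e; result ((t → (t → (e → e))) → (t → ((t → t) → e))).
[hesk [gex pell]]: [gex pell] is ((t → (t → (e → e))) → (t → ((t → t) → e))), hesk is (t → (t → (e → e))); result (t → ((t → t) → e)).
[[hesk [gex pell]] wug]: [hesk [gex pell]] is (t → ((t → t) → e)), wug is t; result ((t → t) → e).
[spad [[hesk [gex pell]] wug]]: spad is (((t → t) → e) → (e → t)), [[hesk [gex pell]] wug] is ((t → t) → e); result (e → t).

(e → t)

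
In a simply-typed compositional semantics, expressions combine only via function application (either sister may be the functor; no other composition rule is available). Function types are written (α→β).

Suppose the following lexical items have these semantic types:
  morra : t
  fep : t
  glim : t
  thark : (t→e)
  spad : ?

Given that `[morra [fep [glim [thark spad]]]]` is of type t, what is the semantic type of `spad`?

((t→e)→(t→(t→(t→t))))

[morra [fep [glim [thark spad]]]] is required to be t. morra : t cannot yield t as functor, so [fep [glim [thark spad]]] : (t→t).
[fep [glim [thark spad]]] is required to be (t→t). fep : t cannot yield (t→t) as functor, so [glim [thark spad]] : (t→(t→t)).
[glim [thark spad]] is required to be (t→(t→t)). glim : t cannot yield (t→(t→t)) as functor, so [thark spad] : (t→(t→(t→t))).
[thark spad] is required to be (t→(t→(t→t))). thark : (t→e) cannot yield (t→(t→(t→t))) as functor, so spad : ((t→e)→(t→(t→(t→t)))).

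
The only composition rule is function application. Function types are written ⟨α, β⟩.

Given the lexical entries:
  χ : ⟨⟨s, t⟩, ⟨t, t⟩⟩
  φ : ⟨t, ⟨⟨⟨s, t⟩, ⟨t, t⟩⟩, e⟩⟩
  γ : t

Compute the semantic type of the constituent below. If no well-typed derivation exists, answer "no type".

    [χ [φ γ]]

At [φ γ], φ : ⟨t, ⟨⟨⟨s, t⟩, ⟨t, t⟩⟩, e⟩⟩ takes γ : t, giving ⟨⟨⟨s, t⟩, ⟨t, t⟩⟩, e⟩.
At [χ [φ γ]], [φ γ] : ⟨⟨⟨s, t⟩, ⟨t, t⟩⟩, e⟩ takes χ : ⟨⟨s, t⟩, ⟨t, t⟩⟩, giving e.

e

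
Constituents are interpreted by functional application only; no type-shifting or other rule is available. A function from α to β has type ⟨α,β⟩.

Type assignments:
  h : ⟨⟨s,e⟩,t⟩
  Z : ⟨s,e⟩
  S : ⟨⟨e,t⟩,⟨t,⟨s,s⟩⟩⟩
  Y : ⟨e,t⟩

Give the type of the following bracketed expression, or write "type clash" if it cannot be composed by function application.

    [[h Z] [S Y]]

At [h Z], h : ⟨⟨s,e⟩,t⟩ takes Z : ⟨s,e⟩, giving t.
At [S Y], S : ⟨⟨e,t⟩,⟨t,⟨s,s⟩⟩⟩ takes Y : ⟨e,t⟩, giving ⟨t,⟨s,s⟩⟩.
At [[h Z] [S Y]], [S Y] : ⟨t,⟨s,s⟩⟩ takes [h Z] : t, giving ⟨s,s⟩.

⟨s,s⟩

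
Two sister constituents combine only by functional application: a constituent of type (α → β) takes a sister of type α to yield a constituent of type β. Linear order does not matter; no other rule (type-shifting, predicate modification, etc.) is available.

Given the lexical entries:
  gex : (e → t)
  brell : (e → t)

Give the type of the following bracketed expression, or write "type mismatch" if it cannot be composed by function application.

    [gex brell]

[gex brell]: (e → t) with (e → t) — neither is a function whose domain matches the other; composition fails here.

type mismatch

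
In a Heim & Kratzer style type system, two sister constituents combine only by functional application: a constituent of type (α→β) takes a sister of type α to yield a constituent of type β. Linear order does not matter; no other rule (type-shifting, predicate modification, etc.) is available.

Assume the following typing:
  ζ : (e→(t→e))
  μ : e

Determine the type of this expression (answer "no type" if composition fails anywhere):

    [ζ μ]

At [ζ μ], ζ : (e→(t→e)) takes μ : e, giving (t→e).

(t→e)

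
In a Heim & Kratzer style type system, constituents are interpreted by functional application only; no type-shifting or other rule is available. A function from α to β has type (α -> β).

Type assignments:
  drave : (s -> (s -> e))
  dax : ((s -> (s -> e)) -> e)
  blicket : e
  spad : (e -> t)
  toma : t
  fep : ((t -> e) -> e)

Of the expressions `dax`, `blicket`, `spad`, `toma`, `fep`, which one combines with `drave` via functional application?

dax

dax — combines: dax : ((s -> (s -> e)) -> e) takes drave : (s -> (s -> e)) as argument, giving e.
blicket : e — no; drave wants s, and blicket wants nothing (atomic).
spad : (e -> t) — no; drave wants s, and spad wants e.
toma : t — no; drave wants s, and toma wants nothing (atomic).
fep : ((t -> e) -> e) — no; drave wants s, and fep wants (t -> e).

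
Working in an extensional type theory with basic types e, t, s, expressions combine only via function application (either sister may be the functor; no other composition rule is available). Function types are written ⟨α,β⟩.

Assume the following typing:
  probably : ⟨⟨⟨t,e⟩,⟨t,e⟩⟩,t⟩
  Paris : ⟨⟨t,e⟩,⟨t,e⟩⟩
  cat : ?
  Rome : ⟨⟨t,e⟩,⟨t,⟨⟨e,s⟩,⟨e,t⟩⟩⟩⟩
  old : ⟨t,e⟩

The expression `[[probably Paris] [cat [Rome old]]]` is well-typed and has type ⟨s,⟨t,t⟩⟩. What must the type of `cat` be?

At [[probably Paris] [cat [Rome old]]] (required: ⟨s,⟨t,t⟩⟩): [probably Paris] is t, which is not a function with range ⟨s,⟨t,t⟩⟩; hence [cat [Rome old]] is the functor — type ⟨t,⟨s,⟨t,t⟩⟩⟩.
At [cat [Rome old]] (required: ⟨t,⟨s,⟨t,t⟩⟩⟩): [Rome old] is ⟨t,⟨⟨e,s⟩,⟨e,t⟩⟩⟩, which is not a function with range ⟨t,⟨s,⟨t,t⟩⟩⟩; hence cat is the functor — type ⟨⟨t,⟨⟨e,s⟩,⟨e,t⟩⟩⟩,⟨t,⟨s,⟨t,t⟩⟩⟩⟩.

⟨⟨t,⟨⟨e,s⟩,⟨e,t⟩⟩⟩,⟨t,⟨s,⟨t,t⟩⟩⟩⟩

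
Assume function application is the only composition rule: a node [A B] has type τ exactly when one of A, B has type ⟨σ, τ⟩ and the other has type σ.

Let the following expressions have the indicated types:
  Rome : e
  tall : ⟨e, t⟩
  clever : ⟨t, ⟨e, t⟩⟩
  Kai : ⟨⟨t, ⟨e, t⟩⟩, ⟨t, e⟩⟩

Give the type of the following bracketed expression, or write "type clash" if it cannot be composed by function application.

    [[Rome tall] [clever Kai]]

e

[Rome tall] — tall of type ⟨e, t⟩ combines with Rome of type e: type t.
[clever Kai] — Kai of type ⟨⟨t, ⟨e, t⟩⟩, ⟨t, e⟩⟩ combines with clever of type ⟨t, ⟨e, t⟩⟩: type ⟨t, e⟩.
[[Rome tall] [clever Kai]] — [clever Kai] of type ⟨t, e⟩ combines with [Rome tall] of type t: type e.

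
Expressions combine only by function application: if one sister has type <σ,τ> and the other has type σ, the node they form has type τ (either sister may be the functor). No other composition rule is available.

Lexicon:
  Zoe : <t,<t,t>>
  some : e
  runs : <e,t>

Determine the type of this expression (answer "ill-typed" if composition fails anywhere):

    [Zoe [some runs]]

<t,t>

[some runs]: functor runs : <e,t>, argument some : e; result t.
[Zoe [some runs]]: functor Zoe : <t,<t,t>>, argument [some runs] : t; result <t,t>.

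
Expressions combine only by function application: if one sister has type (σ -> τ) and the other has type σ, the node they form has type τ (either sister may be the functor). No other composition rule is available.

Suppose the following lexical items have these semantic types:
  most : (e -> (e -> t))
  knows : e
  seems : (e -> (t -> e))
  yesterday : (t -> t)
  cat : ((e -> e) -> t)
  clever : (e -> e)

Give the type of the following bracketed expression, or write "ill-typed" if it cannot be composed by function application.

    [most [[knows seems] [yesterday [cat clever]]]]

[knows seems] — seems of type (e -> (t -> e)) combines with knows of type e: type (t -> e).
[cat clever] — cat of type ((e -> e) -> t) combines with clever of type (e -> e): type t.
[yesterday [cat clever]] — yesterday of type (t -> t) combines with [cat clever] of type t: type t.
[[knows seems] [yesterday [cat clever]]] — [knows seems] of type (t -> e) combines with [yesterday [cat clever]] of type t: type e.
[most [[knows seems] [yesterday [cat clever]]]] — most of type (e -> (e -> t)) combines with [[knows seems] [yesterday [cat clever]]] of type e: type (e -> t).

(e -> t)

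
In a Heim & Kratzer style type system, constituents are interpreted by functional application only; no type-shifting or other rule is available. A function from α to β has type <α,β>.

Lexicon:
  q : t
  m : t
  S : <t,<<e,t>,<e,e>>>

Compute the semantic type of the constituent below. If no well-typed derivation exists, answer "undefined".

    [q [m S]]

[m S]: <t,<<e,t>,<e,e>>> applied to t yields <<e,t>,<e,e>>.
At [q [m S]]: neither t nor <<e,t>,<e,e>> can take the other as argument; the node is ill-typed.

undefined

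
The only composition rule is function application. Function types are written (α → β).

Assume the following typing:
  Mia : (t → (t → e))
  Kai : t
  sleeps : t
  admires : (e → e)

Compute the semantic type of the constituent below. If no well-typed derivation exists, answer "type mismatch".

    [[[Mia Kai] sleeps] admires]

[Mia Kai]: (t → (t → e)) applied to t yields (t → e).
[[Mia Kai] sleeps]: (t → e) applied to t yields e.
[[[Mia Kai] sleeps] admires]: (e → e) applied to e yields e.

e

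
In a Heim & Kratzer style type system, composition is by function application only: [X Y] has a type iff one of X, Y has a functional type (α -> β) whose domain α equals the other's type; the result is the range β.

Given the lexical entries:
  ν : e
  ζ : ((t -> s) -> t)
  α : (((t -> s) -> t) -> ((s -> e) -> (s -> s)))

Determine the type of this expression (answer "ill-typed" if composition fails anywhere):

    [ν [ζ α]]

[ζ α] — α of type (((t -> s) -> t) -> ((s -> e) -> (s -> s))) combines with ζ of type ((t -> s) -> t): type ((s -> e) -> (s -> s)).
[ν [ζ α]]: e and ((s -> e) -> (s -> s)) cannot combine by function application — type clash.

ill-typed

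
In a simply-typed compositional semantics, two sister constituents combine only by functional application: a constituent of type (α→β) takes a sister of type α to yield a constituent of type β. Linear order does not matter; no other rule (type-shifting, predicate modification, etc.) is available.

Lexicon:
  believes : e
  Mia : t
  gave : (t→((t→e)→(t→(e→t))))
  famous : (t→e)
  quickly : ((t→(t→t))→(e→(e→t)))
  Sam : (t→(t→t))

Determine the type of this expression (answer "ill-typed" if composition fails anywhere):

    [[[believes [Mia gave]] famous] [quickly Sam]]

ill-typed

[Mia gave]: gave is (t→((t→e)→(t→(e→t)))), Mia is t; result ((t→e)→(t→(e→t))).
At [believes [Mia gave]]: neither e nor ((t→e)→(t→(e→t))) can take the other as argument; the node is ill-typed.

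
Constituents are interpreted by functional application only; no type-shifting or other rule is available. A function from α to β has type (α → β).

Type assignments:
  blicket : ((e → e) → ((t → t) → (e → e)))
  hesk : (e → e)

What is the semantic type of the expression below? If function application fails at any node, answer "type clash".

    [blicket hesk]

[blicket hesk]: functor blicket : ((e → e) → ((t → t) → (e → e))), argument hesk : (e → e); result ((t → t) → (e → e)).

((t → t) → (e → e))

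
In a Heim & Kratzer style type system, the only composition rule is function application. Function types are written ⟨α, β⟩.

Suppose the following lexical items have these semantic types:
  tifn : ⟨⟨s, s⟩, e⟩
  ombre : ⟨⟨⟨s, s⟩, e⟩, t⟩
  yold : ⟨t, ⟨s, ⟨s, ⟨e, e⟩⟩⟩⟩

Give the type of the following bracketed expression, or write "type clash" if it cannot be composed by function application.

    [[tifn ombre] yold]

⟨s, ⟨s, ⟨e, e⟩⟩⟩

[tifn ombre]: ombre is ⟨⟨⟨s, s⟩, e⟩, t⟩, tifn is ⟨⟨s, s⟩, e⟩; result t.
[[tifn ombre] yold]: yold is ⟨t, ⟨s, ⟨s, ⟨e, e⟩⟩⟩⟩, [tifn ombre] is t; result ⟨s, ⟨s, ⟨e, e⟩⟩⟩.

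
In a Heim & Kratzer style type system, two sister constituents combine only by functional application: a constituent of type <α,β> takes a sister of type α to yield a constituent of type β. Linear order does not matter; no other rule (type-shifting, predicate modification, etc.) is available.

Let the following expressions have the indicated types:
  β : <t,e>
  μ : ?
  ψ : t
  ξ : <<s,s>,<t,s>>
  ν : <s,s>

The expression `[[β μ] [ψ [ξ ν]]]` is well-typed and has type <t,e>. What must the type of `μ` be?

For [[β μ] [ψ [ξ ν]]] to have type <t,e> with [ψ [ξ ν]] of type s, [β μ] must be the function: [β μ] : <s,<t,e>>.
For [β μ] to have type <s,<t,e>> with β of type <t,e>, μ must be the function: μ : <<t,e>,<s,<t,e>>>.

<<t,e>,<s,<t,e>>>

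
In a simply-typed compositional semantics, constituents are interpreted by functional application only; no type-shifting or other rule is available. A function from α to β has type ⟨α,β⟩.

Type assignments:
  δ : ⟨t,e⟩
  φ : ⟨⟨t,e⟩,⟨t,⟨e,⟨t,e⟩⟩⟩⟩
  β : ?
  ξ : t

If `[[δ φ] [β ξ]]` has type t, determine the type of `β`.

[[δ φ] [β ξ]] must have type t. The sister [δ φ] has type ⟨t,⟨e,⟨t,e⟩⟩⟩; that is not a function onto t, so [β ξ] must be the functor, of type ⟨⟨t,⟨e,⟨t,e⟩⟩⟩,t⟩.
[β ξ] must have type ⟨⟨t,⟨e,⟨t,e⟩⟩⟩,t⟩. The sister ξ has type t; that is not a function onto ⟨⟨t,⟨e,⟨t,e⟩⟩⟩,t⟩, so β must be the functor, of type ⟨t,⟨⟨t,⟨e,⟨t,e⟩⟩⟩,t⟩⟩.

⟨t,⟨⟨t,⟨e,⟨t,e⟩⟩⟩,t⟩⟩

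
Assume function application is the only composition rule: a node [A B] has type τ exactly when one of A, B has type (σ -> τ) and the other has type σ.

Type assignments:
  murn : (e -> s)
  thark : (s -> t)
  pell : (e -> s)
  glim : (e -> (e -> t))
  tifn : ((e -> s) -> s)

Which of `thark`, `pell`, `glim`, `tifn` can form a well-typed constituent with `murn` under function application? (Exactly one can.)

thark : (s -> t) — murn needs e; thark needs s; neither fits.
pell : (e -> s) — murn needs e; pell needs e; neither fits.
glim : (e -> (e -> t)) — murn needs e; glim needs e; neither fits.
tifn — combines: tifn : ((e -> s) -> s) takes murn : (e -> s) as argument, giving s.

tifn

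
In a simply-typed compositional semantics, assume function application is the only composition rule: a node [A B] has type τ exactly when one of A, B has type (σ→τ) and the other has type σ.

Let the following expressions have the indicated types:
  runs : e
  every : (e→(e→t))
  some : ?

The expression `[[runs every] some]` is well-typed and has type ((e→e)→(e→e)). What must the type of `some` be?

((e→t)→((e→e)→(e→e)))

At [[runs every] some] (required: ((e→e)→(e→e))): [runs every] is (e→t), which is not a function with range ((e→e)→(e→e)); hence some is the functor — type ((e→t)→((e→e)→(e→e))).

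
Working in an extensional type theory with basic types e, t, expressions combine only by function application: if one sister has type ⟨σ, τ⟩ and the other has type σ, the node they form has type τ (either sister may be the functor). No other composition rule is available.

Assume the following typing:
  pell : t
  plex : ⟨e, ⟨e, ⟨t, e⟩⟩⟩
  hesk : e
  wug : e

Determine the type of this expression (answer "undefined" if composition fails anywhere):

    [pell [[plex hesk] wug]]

e

[plex hesk]: ⟨e, ⟨e, ⟨t, e⟩⟩⟩ applied to e yields ⟨e, ⟨t, e⟩⟩.
[[plex hesk] wug]: ⟨e, ⟨t, e⟩⟩ applied to e yields ⟨t, e⟩.
[pell [[plex hesk] wug]]: ⟨t, e⟩ applied to t yields e.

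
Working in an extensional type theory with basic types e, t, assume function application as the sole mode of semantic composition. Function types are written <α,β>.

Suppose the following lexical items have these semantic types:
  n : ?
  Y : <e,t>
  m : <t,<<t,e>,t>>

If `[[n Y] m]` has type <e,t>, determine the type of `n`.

[[n Y] m] is required to be <e,t>. m : <t,<<t,e>,t>> cannot yield <e,t> as functor, so [n Y] : <<t,<<t,e>,t>>,<e,t>>.
[n Y] is required to be <<t,<<t,e>,t>>,<e,t>>. Y : <e,t> cannot yield <<t,<<t,e>,t>>,<e,t>> as functor, so n : <<e,t>,<<t,<<t,e>,t>>,<e,t>>>.

<<e,t>,<<t,<<t,e>,t>>,<e,t>>>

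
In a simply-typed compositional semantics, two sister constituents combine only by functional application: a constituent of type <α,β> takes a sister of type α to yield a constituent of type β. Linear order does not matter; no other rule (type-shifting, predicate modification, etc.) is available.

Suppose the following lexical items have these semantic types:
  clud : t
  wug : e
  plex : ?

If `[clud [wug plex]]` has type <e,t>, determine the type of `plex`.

<e,<t,<e,t>>>

At [clud [wug plex]] (required: <e,t>): clud is t, which is not a function with range <e,t>; hence [wug plex] is the functor — type <t,<e,t>>.
At [wug plex] (required: <t,<e,t>>): wug is e, which is not a function with range <t,<e,t>>; hence plex is the functor — type <e,<t,<e,t>>>.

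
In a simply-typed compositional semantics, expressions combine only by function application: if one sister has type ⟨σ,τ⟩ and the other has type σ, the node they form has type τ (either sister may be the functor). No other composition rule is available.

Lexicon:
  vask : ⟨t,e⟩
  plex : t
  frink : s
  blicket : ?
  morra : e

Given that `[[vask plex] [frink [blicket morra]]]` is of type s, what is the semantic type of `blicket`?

⟨e,⟨s,⟨e,s⟩⟩⟩

[[vask plex] [frink [blicket morra]]] is required to be s. [vask plex] : e cannot yield s as functor, so [frink [blicket morra]] : ⟨e,s⟩.
[frink [blicket morra]] is required to be ⟨e,s⟩. frink : s cannot yield ⟨e,s⟩ as functor, so [blicket morra] : ⟨s,⟨e,s⟩⟩.
[blicket morra] is required to be ⟨s,⟨e,s⟩⟩. morra : e cannot yield ⟨s,⟨e,s⟩⟩ as functor, so blicket : ⟨e,⟨s,⟨e,s⟩⟩⟩.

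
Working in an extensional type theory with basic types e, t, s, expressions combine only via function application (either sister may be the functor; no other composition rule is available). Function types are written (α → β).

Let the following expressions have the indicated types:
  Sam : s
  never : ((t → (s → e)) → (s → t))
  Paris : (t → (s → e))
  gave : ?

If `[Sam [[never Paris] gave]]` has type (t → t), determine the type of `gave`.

((s → t) → (s → (t → t)))

[Sam [[never Paris] gave]] is required to be (t → t). Sam : s cannot yield (t → t) as functor, so [[never Paris] gave] : (s → (t → t)).
[[never Paris] gave] is required to be (s → (t → t)). [never Paris] : (s → t) cannot yield (s → (t → t)) as functor, so gave : ((s → t) → (s → (t → t))).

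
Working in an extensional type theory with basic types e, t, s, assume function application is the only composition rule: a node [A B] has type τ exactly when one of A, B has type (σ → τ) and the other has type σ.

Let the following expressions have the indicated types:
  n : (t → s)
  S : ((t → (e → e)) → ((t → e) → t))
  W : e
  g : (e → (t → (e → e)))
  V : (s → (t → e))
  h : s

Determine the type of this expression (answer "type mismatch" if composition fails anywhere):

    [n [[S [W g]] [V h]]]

[W g]: functor g : (e → (t → (e → e))), argument W : e; result (t → (e → e)).
[S [W g]]: functor S : ((t → (e → e)) → ((t → e) → t)), argument [W g] : (t → (e → e)); result ((t → e) → t).
[V h]: functor V : (s → (t → e)), argument h : s; result (t → e).
[[S [W g]] [V h]]: functor [S [W g]] : ((t → e) → t), argument [V h] : (t → e); result t.
[n [[S [W g]] [V h]]]: functor n : (t → s), argument [[S [W g]] [V h]] : t; result s.

s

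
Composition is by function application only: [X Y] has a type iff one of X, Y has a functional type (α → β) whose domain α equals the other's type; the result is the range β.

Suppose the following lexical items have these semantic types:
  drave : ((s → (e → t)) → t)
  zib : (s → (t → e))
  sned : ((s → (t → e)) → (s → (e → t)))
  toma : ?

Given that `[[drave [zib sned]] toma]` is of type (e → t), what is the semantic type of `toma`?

(t → (e → t))

For [[drave [zib sned]] toma] to have type (e → t) with [drave [zib sned]] of type t, toma must be the function: toma : (t → (e → t)).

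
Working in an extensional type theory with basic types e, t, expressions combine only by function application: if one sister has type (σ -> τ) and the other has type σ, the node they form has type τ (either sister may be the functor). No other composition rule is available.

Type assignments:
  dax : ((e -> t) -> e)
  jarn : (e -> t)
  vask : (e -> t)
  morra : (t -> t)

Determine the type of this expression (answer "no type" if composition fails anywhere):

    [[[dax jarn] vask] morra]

At [dax jarn], dax : ((e -> t) -> e) takes jarn : (e -> t), giving e.
At [[dax jarn] vask], vask : (e -> t) takes [dax jarn] : e, giving t.
At [[[dax jarn] vask] morra], morra : (t -> t) takes [[dax jarn] vask] : t, giving t.

t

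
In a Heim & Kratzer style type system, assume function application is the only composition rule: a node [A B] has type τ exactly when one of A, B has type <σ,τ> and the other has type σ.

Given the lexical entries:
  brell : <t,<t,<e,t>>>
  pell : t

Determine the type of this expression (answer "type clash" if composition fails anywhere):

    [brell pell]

[brell pell]: functor brell : <t,<t,<e,t>>>, argument pell : t; result <t,<e,t>>.

<t,<e,t>>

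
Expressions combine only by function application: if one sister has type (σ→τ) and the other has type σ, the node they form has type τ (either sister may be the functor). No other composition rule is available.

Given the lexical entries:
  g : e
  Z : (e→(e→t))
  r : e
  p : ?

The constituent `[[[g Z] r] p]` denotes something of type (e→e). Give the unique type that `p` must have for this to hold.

(t→(e→e))

[[[g Z] r] p] is required to be (e→e). [[g Z] r] : t cannot yield (e→e) as functor, so p : (t→(e→e)).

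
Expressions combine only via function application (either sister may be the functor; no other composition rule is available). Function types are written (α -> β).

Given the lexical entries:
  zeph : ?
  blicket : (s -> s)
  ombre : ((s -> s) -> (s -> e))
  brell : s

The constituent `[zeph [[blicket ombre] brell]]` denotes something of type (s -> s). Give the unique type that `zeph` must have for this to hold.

(e -> (s -> s))

[zeph [[blicket ombre] brell]] must have type (s -> s). The sister [[blicket ombre] brell] has type e; that is not a function onto (s -> s), so zeph must be the functor, of type (e -> (s -> s)).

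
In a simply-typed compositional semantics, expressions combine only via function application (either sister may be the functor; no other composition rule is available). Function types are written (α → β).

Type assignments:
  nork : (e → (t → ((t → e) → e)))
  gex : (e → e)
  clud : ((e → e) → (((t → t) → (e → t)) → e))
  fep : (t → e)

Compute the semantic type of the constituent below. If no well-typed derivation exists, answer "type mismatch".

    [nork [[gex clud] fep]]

[gex clud]: functor clud : ((e → e) → (((t → t) → (e → t)) → e)), argument gex : (e → e); result (((t → t) → (e → t)) → e).
At [[gex clud] fep]: neither (((t → t) → (e → t)) → e) nor (t → e) can take the other as argument; the node is ill-typed.

type mismatch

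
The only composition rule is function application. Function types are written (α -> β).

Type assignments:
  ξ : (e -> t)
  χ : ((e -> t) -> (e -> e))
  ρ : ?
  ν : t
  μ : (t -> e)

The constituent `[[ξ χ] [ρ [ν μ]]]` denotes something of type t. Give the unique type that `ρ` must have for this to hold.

(e -> ((e -> e) -> t))

For [[ξ χ] [ρ [ν μ]]] to have type t with [ξ χ] of type (e -> e), [ρ [ν μ]] must be the function: [ρ [ν μ]] : ((e -> e) -> t).
For [ρ [ν μ]] to have type ((e -> e) -> t) with [ν μ] of type e, ρ must be the function: ρ : (e -> ((e -> e) -> t)).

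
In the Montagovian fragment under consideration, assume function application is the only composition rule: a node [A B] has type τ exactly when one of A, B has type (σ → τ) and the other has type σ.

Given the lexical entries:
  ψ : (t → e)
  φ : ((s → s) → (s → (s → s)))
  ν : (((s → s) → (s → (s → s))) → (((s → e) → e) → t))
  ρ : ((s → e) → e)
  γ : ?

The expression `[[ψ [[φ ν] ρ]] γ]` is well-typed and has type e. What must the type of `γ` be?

For [[ψ [[φ ν] ρ]] γ] to have type e with [ψ [[φ ν] ρ]] of type e, γ must be the function: γ : (e → e).

(e → e)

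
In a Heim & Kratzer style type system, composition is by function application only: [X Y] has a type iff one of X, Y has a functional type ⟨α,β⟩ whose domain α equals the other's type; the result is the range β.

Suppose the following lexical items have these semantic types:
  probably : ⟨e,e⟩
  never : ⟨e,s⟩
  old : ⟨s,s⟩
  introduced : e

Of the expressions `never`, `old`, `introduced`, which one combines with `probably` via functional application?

introduced

never : ⟨e,s⟩ — probably needs e; never needs e; neither fits.
old : ⟨s,s⟩ — probably needs e; old needs s; neither fits.
introduced — combines: probably : ⟨e,e⟩ takes introduced : e as argument, giving e.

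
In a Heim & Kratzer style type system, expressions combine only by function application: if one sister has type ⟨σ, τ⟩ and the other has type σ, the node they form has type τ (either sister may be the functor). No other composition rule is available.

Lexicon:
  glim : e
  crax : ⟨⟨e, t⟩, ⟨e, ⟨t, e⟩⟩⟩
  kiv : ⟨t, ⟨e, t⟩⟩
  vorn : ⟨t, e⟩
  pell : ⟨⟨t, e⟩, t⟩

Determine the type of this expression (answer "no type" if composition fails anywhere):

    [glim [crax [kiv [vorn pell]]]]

At [vorn pell], pell : ⟨⟨t, e⟩, t⟩ takes vorn : ⟨t, e⟩, giving t.
At [kiv [vorn pell]], kiv : ⟨t, ⟨e, t⟩⟩ takes [vorn pell] : t, giving ⟨e, t⟩.
At [crax [kiv [vorn pell]]], crax : ⟨⟨e, t⟩, ⟨e, ⟨t, e⟩⟩⟩ takes [kiv [vorn pell]] : ⟨e, t⟩, giving ⟨e, ⟨t, e⟩⟩.
At [glim [crax [kiv [vorn pell]]]], [crax [kiv [vorn pell]]] : ⟨e, ⟨t, e⟩⟩ takes glim : e, giving ⟨t, e⟩.

⟨t, e⟩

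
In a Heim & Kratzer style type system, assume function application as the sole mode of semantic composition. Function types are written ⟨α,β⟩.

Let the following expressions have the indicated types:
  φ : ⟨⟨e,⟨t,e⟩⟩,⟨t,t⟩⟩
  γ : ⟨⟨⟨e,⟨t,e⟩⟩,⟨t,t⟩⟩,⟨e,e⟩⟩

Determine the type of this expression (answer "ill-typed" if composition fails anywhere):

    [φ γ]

At [φ γ], γ : ⟨⟨⟨e,⟨t,e⟩⟩,⟨t,t⟩⟩,⟨e,e⟩⟩ takes φ : ⟨⟨e,⟨t,e⟩⟩,⟨t,t⟩⟩, giving ⟨e,e⟩.

⟨e,e⟩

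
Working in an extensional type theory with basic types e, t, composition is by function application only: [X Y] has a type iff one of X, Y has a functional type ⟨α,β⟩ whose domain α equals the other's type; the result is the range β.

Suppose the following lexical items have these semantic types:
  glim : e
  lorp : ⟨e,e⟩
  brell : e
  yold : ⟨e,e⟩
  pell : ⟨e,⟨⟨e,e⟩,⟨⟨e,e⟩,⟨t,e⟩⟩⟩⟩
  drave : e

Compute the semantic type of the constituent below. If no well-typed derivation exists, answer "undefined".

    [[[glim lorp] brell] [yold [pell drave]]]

undefined

[glim lorp] — lorp of type ⟨e,e⟩ combines with glim of type e: type e.
[[glim lorp] brell]: e and e cannot combine by function application — type clash.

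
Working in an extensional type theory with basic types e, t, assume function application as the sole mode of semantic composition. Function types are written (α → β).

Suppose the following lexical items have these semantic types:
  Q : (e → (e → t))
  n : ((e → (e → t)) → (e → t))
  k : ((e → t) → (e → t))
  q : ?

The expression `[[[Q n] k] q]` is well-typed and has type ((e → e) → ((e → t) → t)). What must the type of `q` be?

((e → t) → ((e → e) → ((e → t) → t)))

[[[Q n] k] q] is required to be ((e → e) → ((e → t) → t)). [[Q n] k] : (e → t) cannot yield ((e → e) → ((e → t) → t)) as functor, so q : ((e → t) → ((e → e) → ((e → t) → t))).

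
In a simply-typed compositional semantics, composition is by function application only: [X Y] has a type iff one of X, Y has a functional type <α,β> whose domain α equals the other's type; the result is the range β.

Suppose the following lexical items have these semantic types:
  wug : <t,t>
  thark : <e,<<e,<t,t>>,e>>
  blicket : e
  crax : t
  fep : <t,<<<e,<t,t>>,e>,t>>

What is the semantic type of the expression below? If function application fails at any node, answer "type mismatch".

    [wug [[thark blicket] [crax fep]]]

[thark blicket]: thark is <e,<<e,<t,t>>,e>>, blicket is e; result <<e,<t,t>>,e>.
[crax fep]: fep is <t,<<<e,<t,t>>,e>,t>>, crax is t; result <<<e,<t,t>>,e>,t>.
[[thark blicket] [crax fep]]: [crax fep] is <<<e,<t,t>>,e>,t>, [thark blicket] is <<e,<t,t>>,e>; result t.
[wug [[thark blicket] [crax fep]]]: wug is <t,t>, [[thark blicket] [crax fep]] is t; result t.

t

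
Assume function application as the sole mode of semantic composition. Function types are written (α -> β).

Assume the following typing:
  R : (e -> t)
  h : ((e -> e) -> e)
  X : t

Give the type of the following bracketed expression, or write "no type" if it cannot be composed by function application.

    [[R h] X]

no type

[R h]: (e -> t) and ((e -> e) -> e) cannot combine by function application — type clash.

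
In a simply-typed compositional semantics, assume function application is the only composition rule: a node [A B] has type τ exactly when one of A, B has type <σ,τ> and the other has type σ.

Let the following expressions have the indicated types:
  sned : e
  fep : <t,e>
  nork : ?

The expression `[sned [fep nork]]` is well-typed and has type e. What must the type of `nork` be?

<<t,e>,<e,e>>

[sned [fep nork]] must have type e. The sister sned has type e; that is not a function onto e, so [fep nork] must be the functor, of type <e,e>.
[fep nork] must have type <e,e>. The sister fep has type <t,e>; that is not a function onto <e,e>, so nork must be the functor, of type <<t,e>,<e,e>>.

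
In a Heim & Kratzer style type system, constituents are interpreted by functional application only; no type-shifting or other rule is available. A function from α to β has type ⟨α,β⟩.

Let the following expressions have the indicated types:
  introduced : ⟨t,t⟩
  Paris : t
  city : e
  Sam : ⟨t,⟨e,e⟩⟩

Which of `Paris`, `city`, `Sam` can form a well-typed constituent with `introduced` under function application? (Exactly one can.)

Paris — combines: introduced : ⟨t,t⟩ takes Paris : t as argument, giving t.
city : e — no; introduced wants t, and city wants nothing (atomic).
Sam : ⟨t,⟨e,e⟩⟩ — no; introduced wants t, and Sam wants t.

Paris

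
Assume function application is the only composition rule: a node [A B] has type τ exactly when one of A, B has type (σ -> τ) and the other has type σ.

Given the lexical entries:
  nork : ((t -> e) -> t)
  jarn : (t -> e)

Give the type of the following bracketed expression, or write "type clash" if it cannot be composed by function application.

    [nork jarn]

t

[nork jarn]: functor nork : ((t -> e) -> t), argument jarn : (t -> e); result t.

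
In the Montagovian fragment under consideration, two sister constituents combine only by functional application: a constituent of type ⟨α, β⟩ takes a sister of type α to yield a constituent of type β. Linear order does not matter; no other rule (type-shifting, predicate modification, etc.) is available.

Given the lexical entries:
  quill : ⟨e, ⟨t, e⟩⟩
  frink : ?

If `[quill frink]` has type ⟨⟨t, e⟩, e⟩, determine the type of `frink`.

⟨⟨e, ⟨t, e⟩⟩, ⟨⟨t, e⟩, e⟩⟩

At [quill frink] (required: ⟨⟨t, e⟩, e⟩): quill is ⟨e, ⟨t, e⟩⟩, which is not a function with range ⟨⟨t, e⟩, e⟩; hence frink is the functor — type ⟨⟨e, ⟨t, e⟩⟩, ⟨⟨t, e⟩, e⟩⟩.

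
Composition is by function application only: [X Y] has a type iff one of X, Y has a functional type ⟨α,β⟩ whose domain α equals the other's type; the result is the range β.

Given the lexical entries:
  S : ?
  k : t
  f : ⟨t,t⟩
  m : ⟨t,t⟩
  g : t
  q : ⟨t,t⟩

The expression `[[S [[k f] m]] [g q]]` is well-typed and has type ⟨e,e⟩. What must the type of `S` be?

[[S [[k f] m]] [g q]] must have type ⟨e,e⟩. The sister [g q] has type t; that is not a function onto ⟨e,e⟩, so [S [[k f] m]] must be the functor, of type ⟨t,⟨e,e⟩⟩.
[S [[k f] m]] must have type ⟨t,⟨e,e⟩⟩. The sister [[k f] m] has type t; that is not a function onto ⟨t,⟨e,e⟩⟩, so S must be the functor, of type ⟨t,⟨t,⟨e,e⟩⟩⟩.

⟨t,⟨t,⟨e,e⟩⟩⟩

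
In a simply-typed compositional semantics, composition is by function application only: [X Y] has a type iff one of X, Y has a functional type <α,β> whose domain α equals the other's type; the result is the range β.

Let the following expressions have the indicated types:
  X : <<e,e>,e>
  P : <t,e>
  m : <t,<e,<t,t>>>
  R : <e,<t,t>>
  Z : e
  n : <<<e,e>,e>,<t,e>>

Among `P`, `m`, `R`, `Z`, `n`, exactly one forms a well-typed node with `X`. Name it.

P : <t,e> — X needs <e,e>; P needs t; neither fits.
m : <t,<e,<t,t>>> — X needs <e,e>; m needs t; neither fits.
R : <e,<t,t>> — X needs <e,e>; R needs e; neither fits.
Z : e — X needs <e,e>; Z needs nothing (atomic); neither fits.
n — combines: n : <<<e,e>,e>,<t,e>> takes X : <<e,e>,e> as argument, giving <t,e>.

n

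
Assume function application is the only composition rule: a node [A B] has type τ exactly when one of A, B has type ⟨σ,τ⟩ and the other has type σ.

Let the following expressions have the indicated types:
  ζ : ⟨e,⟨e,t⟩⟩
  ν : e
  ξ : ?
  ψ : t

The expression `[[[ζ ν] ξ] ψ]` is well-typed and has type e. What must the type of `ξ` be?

[[[ζ ν] ξ] ψ] is required to be e. ψ : t cannot yield e as functor, so [[ζ ν] ξ] : ⟨t,e⟩.
[[ζ ν] ξ] is required to be ⟨t,e⟩. [ζ ν] : ⟨e,t⟩ cannot yield ⟨t,e⟩ as functor, so ξ : ⟨⟨e,t⟩,⟨t,e⟩⟩.

⟨⟨e,t⟩,⟨t,e⟩⟩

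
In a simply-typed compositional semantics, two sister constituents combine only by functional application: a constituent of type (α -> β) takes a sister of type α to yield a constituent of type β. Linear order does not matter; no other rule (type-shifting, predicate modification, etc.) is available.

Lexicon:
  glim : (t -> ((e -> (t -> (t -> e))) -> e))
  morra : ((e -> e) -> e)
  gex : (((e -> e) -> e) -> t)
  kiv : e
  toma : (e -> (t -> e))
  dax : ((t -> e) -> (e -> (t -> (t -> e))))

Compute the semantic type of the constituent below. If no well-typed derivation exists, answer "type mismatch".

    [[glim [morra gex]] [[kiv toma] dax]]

At [morra gex], gex : (((e -> e) -> e) -> t) takes morra : ((e -> e) -> e), giving t.
At [glim [morra gex]], glim : (t -> ((e -> (t -> (t -> e))) -> e)) takes [morra gex] : t, giving ((e -> (t -> (t -> e))) -> e).
At [kiv toma], toma : (e -> (t -> e)) takes kiv : e, giving (t -> e).
At [[kiv toma] dax], dax : ((t -> e) -> (e -> (t -> (t -> e)))) takes [kiv toma] : (t -> e), giving (e -> (t -> (t -> e))).
At [[glim [morra gex]] [[kiv toma] dax]], [glim [morra gex]] : ((e -> (t -> (t -> e))) -> e) takes [[kiv toma] dax] : (e -> (t -> (t -> e))), giving e.

e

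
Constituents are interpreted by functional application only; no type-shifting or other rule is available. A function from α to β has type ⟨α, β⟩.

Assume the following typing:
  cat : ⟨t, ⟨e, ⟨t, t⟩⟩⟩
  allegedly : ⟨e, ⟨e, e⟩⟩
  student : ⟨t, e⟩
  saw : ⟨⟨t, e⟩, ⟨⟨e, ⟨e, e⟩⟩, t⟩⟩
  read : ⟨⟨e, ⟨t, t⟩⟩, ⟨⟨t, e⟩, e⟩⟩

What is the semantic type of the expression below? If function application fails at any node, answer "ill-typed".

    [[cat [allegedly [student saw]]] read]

[student saw]: ⟨⟨t, e⟩, ⟨⟨e, ⟨e, e⟩⟩, t⟩⟩ applied to ⟨t, e⟩ yields ⟨⟨e, ⟨e, e⟩⟩, t⟩.
[allegedly [student saw]]: ⟨⟨e, ⟨e, e⟩⟩, t⟩ applied to ⟨e, ⟨e, e⟩⟩ yields t.
[cat [allegedly [student saw]]]: ⟨t, ⟨e, ⟨t, t⟩⟩⟩ applied to t yields ⟨e, ⟨t, t⟩⟩.
[[cat [allegedly [student saw]]] read]: ⟨⟨e, ⟨t, t⟩⟩, ⟨⟨t, e⟩, e⟩⟩ applied to ⟨e, ⟨t, t⟩⟩ yields ⟨⟨t, e⟩, e⟩.

⟨⟨t, e⟩, e⟩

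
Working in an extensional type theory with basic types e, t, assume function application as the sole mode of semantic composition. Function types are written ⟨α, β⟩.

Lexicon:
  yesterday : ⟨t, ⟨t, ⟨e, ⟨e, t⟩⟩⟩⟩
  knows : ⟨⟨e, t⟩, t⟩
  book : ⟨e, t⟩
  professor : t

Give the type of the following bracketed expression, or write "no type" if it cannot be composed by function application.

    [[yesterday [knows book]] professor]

⟨e, ⟨e, t⟩⟩

[knows book]: knows is ⟨⟨e, t⟩, t⟩, book is ⟨e, t⟩; result t.
[yesterday [knows book]]: yesterday is ⟨t, ⟨t, ⟨e, ⟨e, t⟩⟩⟩⟩, [knows book] is t; result ⟨t, ⟨e, ⟨e, t⟩⟩⟩.
[[yesterday [knows book]] professor]: [yesterday [knows book]] is ⟨t, ⟨e, ⟨e, t⟩⟩⟩, professor is t; result ⟨e, ⟨e, t⟩⟩.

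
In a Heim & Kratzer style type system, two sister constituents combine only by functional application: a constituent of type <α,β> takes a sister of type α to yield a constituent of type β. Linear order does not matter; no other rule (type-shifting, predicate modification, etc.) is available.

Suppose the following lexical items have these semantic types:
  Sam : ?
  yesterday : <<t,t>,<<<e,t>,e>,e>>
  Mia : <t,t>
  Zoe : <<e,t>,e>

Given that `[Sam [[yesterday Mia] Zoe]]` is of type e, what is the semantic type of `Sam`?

[Sam [[yesterday Mia] Zoe]] is required to be e. [[yesterday Mia] Zoe] : e cannot yield e as functor, so Sam : <e,e>.

<e,e>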